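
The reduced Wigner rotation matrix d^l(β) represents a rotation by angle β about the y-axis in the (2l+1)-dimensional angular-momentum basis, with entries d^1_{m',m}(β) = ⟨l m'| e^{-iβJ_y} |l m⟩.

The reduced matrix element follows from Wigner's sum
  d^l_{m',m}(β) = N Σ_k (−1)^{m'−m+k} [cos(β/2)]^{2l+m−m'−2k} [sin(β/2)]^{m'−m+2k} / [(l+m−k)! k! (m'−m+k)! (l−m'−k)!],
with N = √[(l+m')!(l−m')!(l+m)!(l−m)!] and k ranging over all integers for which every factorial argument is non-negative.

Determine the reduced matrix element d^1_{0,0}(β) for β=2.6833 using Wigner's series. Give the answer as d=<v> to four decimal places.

d=-0.8968

d^1_{0,0}(β=2.6833) via Wigner's sum:
c=cos(2.6833/2)=0.227146, s=sin(2.6833/2)=0.973861; N=√[1·1·1·1]=1.000000
Admissible k: 0..1 (factorial args all ≥0)
  k=0: (−1)^0·1.0000/(1)·0.2271^2·0.9739^0 = +0.051595
  k=1: (−1)^1·1.0000/(1)·0.2271^0·0.9739^2 = -0.948405
d^1_{0,0}(2.6833) = +0.051595 -0.948405 = -0.896809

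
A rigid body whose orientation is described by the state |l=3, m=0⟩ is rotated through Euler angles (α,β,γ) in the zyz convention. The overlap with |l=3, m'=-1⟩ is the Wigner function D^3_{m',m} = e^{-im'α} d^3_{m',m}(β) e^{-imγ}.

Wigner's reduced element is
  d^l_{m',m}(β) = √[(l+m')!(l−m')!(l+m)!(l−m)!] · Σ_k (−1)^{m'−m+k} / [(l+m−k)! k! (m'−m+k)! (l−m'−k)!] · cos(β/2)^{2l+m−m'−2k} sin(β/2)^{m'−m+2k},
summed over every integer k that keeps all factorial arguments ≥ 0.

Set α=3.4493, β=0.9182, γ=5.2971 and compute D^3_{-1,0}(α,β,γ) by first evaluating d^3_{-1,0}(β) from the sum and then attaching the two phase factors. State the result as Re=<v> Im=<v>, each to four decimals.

First d^3_{-1,0}(β=0.9182), then the phase factors e^{-i(-1)α} and e^{-i(0)γ}:
c=cos(0.9182/2)=0.896452, s=sin(0.9182/2)=0.443141; N=√[2·24·6·6]=41.569219
The bounds max(0,m−m')=1 and min(l+m,l−m')=3 give 3 terms
  k=1: (−1)^0·41.5692/(12)·0.8965^5·0.4431^1 = +0.888725
  k=2: (−1)^1·41.5692/(4)·0.8965^3·0.4431^3 = -0.651508
  k=3: (−1)^2·41.5692/(12)·0.8965^1·0.4431^5 = +0.053068
d^3_{-1,0}(0.9182) = +0.888725 -0.651508 +0.053068 = +0.290285
D = (-0.953030-0.302874i)·(+0.290285)·(+1.000000+0.000000i) = -0.276650-0.087920i

Re=-0.2767 Im=-0.0879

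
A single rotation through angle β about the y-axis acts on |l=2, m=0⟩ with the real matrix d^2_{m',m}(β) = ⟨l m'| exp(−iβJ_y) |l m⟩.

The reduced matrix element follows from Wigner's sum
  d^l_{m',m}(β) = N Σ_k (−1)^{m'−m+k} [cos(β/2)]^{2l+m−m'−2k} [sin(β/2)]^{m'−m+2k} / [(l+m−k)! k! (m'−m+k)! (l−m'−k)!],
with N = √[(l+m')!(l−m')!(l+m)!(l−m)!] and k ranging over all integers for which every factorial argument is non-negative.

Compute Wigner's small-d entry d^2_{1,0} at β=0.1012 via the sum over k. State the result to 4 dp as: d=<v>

d=-0.1231

d^2_{1,0}(β=0.1012) via Wigner's sum:
With c≡cos(β/2)=0.998720 and s≡sin(β/2)=0.050578, N=[6·1·2·2]^{1/2}=4.898979
k: max(0,(0)−(1))=0 … min(2+(0),2−(1))=1
  k=0: (−1)^1·4.8990/(2)·0.9987^3·0.0506^1 = -0.123416
  k=1: (−1)^2·4.8990/(2)·0.9987^1·0.0506^3 = +0.000317
d^2_{1,0}(0.1012) = -0.123416 +0.000317 = -0.123100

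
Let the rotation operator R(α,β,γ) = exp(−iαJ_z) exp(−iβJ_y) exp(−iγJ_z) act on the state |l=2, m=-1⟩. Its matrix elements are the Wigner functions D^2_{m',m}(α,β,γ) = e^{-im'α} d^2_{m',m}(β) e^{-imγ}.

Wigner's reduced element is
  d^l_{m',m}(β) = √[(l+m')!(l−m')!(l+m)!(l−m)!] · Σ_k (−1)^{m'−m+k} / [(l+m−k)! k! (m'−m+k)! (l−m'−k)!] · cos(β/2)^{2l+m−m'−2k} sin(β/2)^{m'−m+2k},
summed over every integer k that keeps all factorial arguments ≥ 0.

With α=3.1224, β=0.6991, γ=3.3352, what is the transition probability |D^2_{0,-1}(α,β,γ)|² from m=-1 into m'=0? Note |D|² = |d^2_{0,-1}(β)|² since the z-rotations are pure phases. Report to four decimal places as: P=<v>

P=0.3639

D^2_{0,-1}(3.1224,0.6991,3.3352) = e^{-i·0·3.1224}·d^2_{0,-1}(0.6991)·e^{-i·-1·3.3352}. Compute d first:
Half-angle: c=0.939527, s=0.342475. N=√(2·2·1·6)=4.898979
The bounds max(0,m−m')=0 and min(l+m,l−m')=1 give 2 terms
  k=0: (−1)^1·4.8990/(2)·0.9395^3·0.3425^1 = -0.695716
  k=1: (−1)^2·4.8990/(2)·0.9395^1·0.3425^3 = +0.092443
d^2_{0,-1}(0.6991) = -0.695716 +0.092443 = -0.603274
|D^2_{0,-1}|² = |d^2_{0,-1}(β)|² = (-0.603274)² = 0.363939 (the z-rotation phases have unit modulus)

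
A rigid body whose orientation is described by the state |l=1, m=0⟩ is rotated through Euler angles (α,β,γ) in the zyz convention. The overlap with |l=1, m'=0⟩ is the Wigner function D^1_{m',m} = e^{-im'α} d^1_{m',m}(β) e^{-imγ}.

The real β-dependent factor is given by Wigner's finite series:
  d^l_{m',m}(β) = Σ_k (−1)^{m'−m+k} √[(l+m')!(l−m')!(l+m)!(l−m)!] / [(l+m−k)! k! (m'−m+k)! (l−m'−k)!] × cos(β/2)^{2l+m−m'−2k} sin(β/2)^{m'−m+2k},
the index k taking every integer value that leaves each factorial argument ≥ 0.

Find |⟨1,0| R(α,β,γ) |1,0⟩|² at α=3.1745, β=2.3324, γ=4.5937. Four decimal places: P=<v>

P=0.4762

Split into d^1_{0,0}(β=2.3324) × two z-phases.
c=cos(2.3324/2)=0.393648, s=sin(2.3324/2)=0.919261; N=√[1·1·1·1]=1.000000
Admissible k: 0..1 (factorial args all ≥0)
  k=0: (−1)^0·1.0000/(1)·0.3936^2·0.9193^0 = +0.154959
  k=1: (−1)^1·1.0000/(1)·0.3936^0·0.9193^2 = -0.845041
d^1_{0,0}(2.3324) = +0.154959 -0.845041 = -0.690083
|D^1_{0,0}|² = |d^1_{0,0}(β)|² = (-0.690083)² = 0.476214 (the z-rotation phases have unit modulus)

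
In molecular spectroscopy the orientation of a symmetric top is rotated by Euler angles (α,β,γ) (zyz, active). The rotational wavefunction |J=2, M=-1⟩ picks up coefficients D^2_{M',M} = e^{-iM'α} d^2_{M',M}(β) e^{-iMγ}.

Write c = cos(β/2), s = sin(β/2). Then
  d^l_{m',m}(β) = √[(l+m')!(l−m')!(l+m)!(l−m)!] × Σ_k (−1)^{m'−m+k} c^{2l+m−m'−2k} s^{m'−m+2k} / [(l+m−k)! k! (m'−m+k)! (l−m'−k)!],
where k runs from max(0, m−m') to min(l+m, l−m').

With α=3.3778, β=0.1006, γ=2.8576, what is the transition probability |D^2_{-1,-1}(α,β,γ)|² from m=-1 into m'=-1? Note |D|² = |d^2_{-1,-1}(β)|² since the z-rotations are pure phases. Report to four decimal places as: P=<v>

P=0.9749

Split into d^2_{-1,-1}(β=0.1006) × two z-phases.
Half-angle: c=0.998735, s=0.050279. N=√(1·6·1·6)=6.000000
Admissible k: 0..1 (factorial args all ≥0)
  k=0: (−1)^0·6.0000/(6)·0.9987^4·0.0503^0 = +0.994950
  k=1: (−1)^1·6.0000/(2)·0.9987^2·0.0503^2 = -0.007565
d^2_{-1,-1}(0.1006) = +0.994950 -0.007565 = +0.987386
|D^2_{-1,-1}|² = |d^2_{-1,-1}(β)|² = (+0.987386)² = 0.974931 (the z-rotation phases have unit modulus)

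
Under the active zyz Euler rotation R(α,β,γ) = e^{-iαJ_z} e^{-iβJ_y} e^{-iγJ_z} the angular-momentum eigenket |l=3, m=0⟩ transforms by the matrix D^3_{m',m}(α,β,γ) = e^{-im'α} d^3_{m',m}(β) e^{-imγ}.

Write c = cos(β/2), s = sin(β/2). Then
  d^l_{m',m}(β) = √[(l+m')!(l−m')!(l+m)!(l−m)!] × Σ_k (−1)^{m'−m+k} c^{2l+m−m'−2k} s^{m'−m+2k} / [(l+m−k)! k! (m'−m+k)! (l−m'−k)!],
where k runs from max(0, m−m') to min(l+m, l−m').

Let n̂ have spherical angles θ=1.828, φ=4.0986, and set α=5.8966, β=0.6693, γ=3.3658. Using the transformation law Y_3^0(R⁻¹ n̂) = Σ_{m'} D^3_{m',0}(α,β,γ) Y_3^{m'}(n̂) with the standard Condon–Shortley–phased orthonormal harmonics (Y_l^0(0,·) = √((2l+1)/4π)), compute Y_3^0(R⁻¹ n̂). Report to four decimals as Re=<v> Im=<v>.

Re=0.3047 Im=0.0000

Need the full column D^3_{m',0} for m'=−3..3 at α=5.8966, β=0.6693, γ=3.3658.
cos(β/2)=0.944525, sin(β/2)=0.328439
d^3_{-3,0}: single k=3 term ⇒ +0.133511;  D = +0.053346-0.122391i
d^3_{-2,0}: k∈[2..3] ⇒ +0.470244 -0.056860 = +0.413384;  D = +0.295859-0.288711i
d^3_{-1,0}: k∈[1..3] ⇒ +0.855289 -0.310253 +0.012505 = +0.557541;  D = +0.516396-0.210209i
d^3_{0,0}: k∈[0..3] ⇒ +0.710038 -0.772690 +0.093430 -0.001255 = +0.029523;  D = +0.029523+0.000000i
d^3_{1,0}: k∈[0..2] ⇒ -0.855289 +0.310253 -0.012505 = -0.557541;  D = -0.516396-0.210209i
d^3_{2,0}: k∈[0..1] ⇒ +0.470244 -0.056860 = +0.413384;  D = +0.295859+0.288711i
d^3_{3,0}: single k=0 term ⇒ -0.133511;  D = -0.053346-0.122391i
Y_3^{m'}(θ=1.828,φ=4.0986) and Σ D·Y over m':
  (+0.0533-0.1224i)·(+0.3637+0.1009i)  (+0.2959-0.2887i)·(+0.0818+0.2290i)  (+0.5164-0.2102i)·(+0.1218-0.1728i)  (+0.0295+0.0000i)·(+0.2541+0.0000i)  (-0.5164-0.2102i)·(-0.1218-0.1728i)  (+0.2959+0.2887i)·(+0.0818-0.2290i)  (-0.0533-0.1224i)·(-0.3637+0.1009i)
Y_3^0(R⁻¹ n̂) = +0.304724+0.000000i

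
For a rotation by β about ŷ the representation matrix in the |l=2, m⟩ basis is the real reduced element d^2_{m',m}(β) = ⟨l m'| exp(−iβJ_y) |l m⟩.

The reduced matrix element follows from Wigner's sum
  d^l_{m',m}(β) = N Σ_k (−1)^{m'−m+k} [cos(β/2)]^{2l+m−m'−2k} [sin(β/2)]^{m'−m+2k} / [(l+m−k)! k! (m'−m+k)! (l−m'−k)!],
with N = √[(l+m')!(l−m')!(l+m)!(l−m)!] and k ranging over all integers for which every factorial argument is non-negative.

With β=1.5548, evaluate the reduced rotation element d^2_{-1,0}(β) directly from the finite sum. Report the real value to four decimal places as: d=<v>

d=0.0196

d^2_{-1,0}(β=1.5548) via Wigner's sum:
c=cos(1.5548/2)=0.712740, s=sin(1.5548/2)=0.701429; N=√[1·6·2·2]=4.898979
k: max(0,(0)−(-1))=1 … min(2+(0),2−(-1))=2
  k=1: (−1)^0·4.8990/(2)·0.7127^3·0.7014^1 = +0.622088
  k=2: (−1)^1·4.8990/(2)·0.7127^1·0.7014^3 = -0.602500
d^2_{-1,0}(1.5548) = +0.622088 -0.602500 = +0.019588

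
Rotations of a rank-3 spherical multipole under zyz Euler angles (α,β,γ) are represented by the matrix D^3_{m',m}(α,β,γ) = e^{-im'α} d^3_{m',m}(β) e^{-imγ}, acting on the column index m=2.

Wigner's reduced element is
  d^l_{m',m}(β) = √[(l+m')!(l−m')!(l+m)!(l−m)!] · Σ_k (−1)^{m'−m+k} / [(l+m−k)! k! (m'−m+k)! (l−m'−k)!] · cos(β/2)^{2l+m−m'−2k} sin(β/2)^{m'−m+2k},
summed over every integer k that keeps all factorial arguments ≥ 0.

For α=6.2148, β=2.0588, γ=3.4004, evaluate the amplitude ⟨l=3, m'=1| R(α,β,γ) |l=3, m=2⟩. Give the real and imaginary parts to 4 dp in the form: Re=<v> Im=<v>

Split into d^3_{1,2}(β=2.0588) × two z-phases.
With c≡cos(β/2)=0.515333 and s≡sin(β/2)=0.856990, N=[24·2·120·1]^{1/2}=75.894664
The bounds max(0,m−m')=1 and min(l+m,l−m')=2 give 2 terms
  k=1: (−1)^0·75.8947/(24)·0.5153^5·0.8570^1 = +0.098495
  k=2: (−1)^1·75.8947/(12)·0.5153^3·0.8570^3 = -0.544780
d^3_{1,2}(2.0588) = +0.098495 -0.544780 = -0.446285
Attach z-rotation phases: D = e^{-i(1)(6.2148)}·(-0.446285)·e^{-i(2)(3.4004)} = -0.402005+0.193809i

Re=-0.4020 Im=0.1938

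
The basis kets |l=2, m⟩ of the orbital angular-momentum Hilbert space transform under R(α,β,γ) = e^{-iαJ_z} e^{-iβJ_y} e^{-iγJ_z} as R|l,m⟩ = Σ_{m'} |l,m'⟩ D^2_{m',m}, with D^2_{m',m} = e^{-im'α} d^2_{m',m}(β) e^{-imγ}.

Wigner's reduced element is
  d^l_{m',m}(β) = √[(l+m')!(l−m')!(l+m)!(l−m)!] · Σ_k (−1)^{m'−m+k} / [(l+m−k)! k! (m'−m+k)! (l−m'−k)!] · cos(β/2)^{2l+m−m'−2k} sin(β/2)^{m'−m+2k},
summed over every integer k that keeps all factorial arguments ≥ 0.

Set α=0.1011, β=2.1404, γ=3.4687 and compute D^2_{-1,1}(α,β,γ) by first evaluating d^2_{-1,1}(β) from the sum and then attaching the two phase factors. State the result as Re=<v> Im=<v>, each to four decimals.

First d^2_{-1,1}(β=2.1404), then the phase factors e^{-i(-1)α} and e^{-i(1)γ}:
With c≡cos(β/2)=0.479949 and s≡sin(β/2)=0.877297, N=[1·6·6·1]^{1/2}=6.000000
Admissible k: 2..3 (factorial args all ≥0)
  k=2: (−1)^0·6.0000/(2)·0.4799^2·0.8773^2 = +0.531868
  k=3: (−1)^1·6.0000/(6)·0.4799^0·0.8773^4 = -0.592360
d^2_{-1,1}(2.1404) = +0.531868 -0.592360 = -0.060492
D = (+0.994894+0.100928i)·(-0.060492)·(-0.946976+0.321305i) = +0.058953-0.013556i

Re=0.0590 Im=-0.0136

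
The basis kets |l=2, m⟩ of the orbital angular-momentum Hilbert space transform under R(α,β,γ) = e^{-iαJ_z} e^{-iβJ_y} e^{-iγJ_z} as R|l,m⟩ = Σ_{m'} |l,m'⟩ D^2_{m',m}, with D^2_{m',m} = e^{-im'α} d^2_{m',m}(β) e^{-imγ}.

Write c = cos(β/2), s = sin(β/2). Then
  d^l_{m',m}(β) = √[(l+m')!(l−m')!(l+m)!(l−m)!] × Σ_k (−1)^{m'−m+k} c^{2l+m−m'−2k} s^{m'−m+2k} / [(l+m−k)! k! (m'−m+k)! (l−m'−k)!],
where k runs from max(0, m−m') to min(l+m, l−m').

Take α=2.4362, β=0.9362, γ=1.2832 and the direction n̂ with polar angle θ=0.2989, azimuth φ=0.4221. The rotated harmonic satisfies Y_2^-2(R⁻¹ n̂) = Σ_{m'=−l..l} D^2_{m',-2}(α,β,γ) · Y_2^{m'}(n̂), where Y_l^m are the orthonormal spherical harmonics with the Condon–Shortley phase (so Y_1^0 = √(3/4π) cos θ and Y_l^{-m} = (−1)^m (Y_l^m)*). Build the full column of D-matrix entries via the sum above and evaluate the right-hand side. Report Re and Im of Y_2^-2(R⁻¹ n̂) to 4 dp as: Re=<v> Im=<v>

Need the full column D^2_{m',-2} for m'=−2..2 at α=2.4362, β=0.9362, γ=1.2832.
cos(β/2)=0.892427, sin(β/2)=0.451191
d^2_{-2,-2}: single k=0 term ⇒ +0.634295;  D = +0.255847+0.580407i
d^2_{-1,-2}: single k=0 term ⇒ -0.641371;  D = -0.183531+0.614551i
d^2_{0,-2}: single k=0 term ⇒ +0.397139;  D = -0.333235+0.216042i
d^2_{1,-2}: single k=0 term ⇒ -0.163940;  D = -0.162553-0.021285i
d^2_{2,-2}: single k=0 term ⇒ +0.041442;  D = -0.027797-0.030737i
Y_2^{m'}(θ=0.2989,φ=0.4221) and Σ D·Y over m':
  (+0.2558+0.5804i)·(+0.0223-0.0250i)  (-0.1835+0.6146i)·(+0.1983-0.0891i)  (-0.3332+0.2160i)·(+0.5487+0.0000i)  (-0.1626-0.0213i)·(-0.1983-0.0891i)  (-0.0278-0.0307i)·(+0.0223+0.0250i)
Y_2^-2(R⁻¹ n̂) = -0.113805+0.280606i

Re=-0.1138 Im=0.2806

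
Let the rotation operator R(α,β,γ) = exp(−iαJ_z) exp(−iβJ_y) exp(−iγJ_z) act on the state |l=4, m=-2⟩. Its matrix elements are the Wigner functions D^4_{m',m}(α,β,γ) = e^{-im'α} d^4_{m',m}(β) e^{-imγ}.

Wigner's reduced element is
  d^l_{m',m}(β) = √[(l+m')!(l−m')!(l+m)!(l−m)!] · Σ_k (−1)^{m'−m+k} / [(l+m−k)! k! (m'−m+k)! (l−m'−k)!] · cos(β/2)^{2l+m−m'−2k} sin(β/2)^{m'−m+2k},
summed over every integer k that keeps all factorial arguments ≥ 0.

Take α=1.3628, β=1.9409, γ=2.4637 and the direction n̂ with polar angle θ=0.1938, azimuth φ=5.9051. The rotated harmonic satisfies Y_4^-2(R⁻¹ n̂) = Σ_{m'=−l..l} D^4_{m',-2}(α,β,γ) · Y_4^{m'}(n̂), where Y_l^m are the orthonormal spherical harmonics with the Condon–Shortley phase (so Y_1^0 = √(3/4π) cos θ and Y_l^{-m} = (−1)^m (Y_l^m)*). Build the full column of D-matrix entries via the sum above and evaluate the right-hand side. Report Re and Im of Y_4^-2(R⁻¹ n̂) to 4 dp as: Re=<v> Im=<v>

Need the full column D^4_{m',-2} for m'=−4..4 at α=1.3628, β=1.9409, γ=2.4637.
cos(β/2)=0.564928, sin(β/2)=0.825140
d^4_{-4,-2}: single k=2 term ⇒ +0.117110;  D = -0.067756-0.095519i
d^4_{-3,-2}: k∈[1..2] ⇒ +0.056695 -0.362856 = -0.306161;  D = +0.280912-0.121752i
d^4_{-2,-2}: k∈[0..2] ⇒ +0.010374 -0.265581 +0.708231 = +0.453025;  D = +0.090438+0.443906i
d^4_{-1,-2}: k∈[0..2] ⇒ -0.064286 +0.685734 -0.975289 = -0.353841;  D = -0.353832-0.002482i
d^4_{0,-2}: k∈[0..2] ⇒ +0.209960 -1.194466 +0.955595 = -0.028911;  D = -0.006168+0.028246i
d^4_{1,-2}: k∈[0..2] ⇒ -0.457156 +1.462933 -0.624199 = +0.381578;  D = -0.347945-0.156639i
d^4_{2,-2}: k∈[0..2] ⇒ +0.708231 -1.208742 +0.214892 = -0.285619;  D = +0.168502-0.230619i
d^4_{3,-2}: k∈[0..1] ⇒ -0.774111 +0.550492 = -0.223620;  D = -0.149424-0.166367i
d^4_{4,-2}: single k=0 term ⇒ +0.533005;  D = +0.461542-0.266596i
Y_4^{m'}(θ=0.1938,φ=5.9051) and Σ D·Y over m':
  (-0.0678-0.0955i)·(+0.0000+0.0006i)  (+0.2809-0.1218i)·(+0.0037+0.0080i)  (+0.0904+0.4439i)·(+0.0518+0.0489i)  (-0.3538-0.0025i)·(+0.3108+0.1234i)  (-0.0062+0.0282i)·(+0.6944+0.0000i)  (-0.3479-0.1566i)·(-0.3108+0.1234i)  (+0.1685-0.2306i)·(+0.0518-0.0489i)  (-0.1494-0.1664i)·(-0.0037+0.0080i)  (+0.4615-0.2666i)·(+0.0000-0.0006i)
Y_4^-2(R⁻¹ n̂) = -0.002221-0.010993i

Re=-0.0022 Im=-0.0110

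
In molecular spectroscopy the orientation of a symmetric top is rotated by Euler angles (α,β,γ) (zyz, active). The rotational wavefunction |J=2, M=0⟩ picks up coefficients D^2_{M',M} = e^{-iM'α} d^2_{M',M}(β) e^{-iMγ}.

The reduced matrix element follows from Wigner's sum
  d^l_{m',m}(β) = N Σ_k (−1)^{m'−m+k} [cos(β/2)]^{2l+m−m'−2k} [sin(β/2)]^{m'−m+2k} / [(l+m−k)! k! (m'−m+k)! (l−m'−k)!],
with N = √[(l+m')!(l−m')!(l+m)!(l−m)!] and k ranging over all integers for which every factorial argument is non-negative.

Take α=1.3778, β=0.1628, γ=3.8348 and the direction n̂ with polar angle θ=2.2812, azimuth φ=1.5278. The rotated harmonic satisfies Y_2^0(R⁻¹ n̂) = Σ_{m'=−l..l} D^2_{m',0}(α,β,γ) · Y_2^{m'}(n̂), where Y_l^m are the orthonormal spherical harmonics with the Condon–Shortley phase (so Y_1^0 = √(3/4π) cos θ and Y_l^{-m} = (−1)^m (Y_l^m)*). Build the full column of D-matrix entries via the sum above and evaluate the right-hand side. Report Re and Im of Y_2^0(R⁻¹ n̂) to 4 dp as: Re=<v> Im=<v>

Re=-0.0576 Im=0.0000

Need the full column D^2_{m',0} for m'=−2..2 at α=1.3778, β=0.1628, γ=3.8348.
cos(β/2)=0.996689, sin(β/2)=0.081310
d^2_{-2,0}: single k=2 term ⇒ +0.016087;  D = -0.014904+0.006057i
d^2_{-1,0}: k∈[1..2] ⇒ +0.197196 -0.001312 = +0.195884;  D = +0.037571+0.192247i
d^2_{0,0}: k∈[0..2] ⇒ +0.986821 -0.026271 +0.000044 = +0.960594;  D = +0.960594+0.000000i
d^2_{1,0}: k∈[0..1] ⇒ -0.197196 +0.001312 = -0.195884;  D = -0.037571+0.192247i
d^2_{2,0}: single k=0 term ⇒ +0.016087;  D = -0.014904-0.006057i
Y_2^{m'}(θ=2.2812,φ=1.5278) and Σ D·Y over m':
  (-0.0149+0.0061i)·(-0.2212-0.0191i)  (+0.0376+0.1922i)·(-0.0164+0.3816i)  (+0.9606+0.0000i)·(+0.0870+0.0000i)  (-0.0376+0.1922i)·(+0.0164+0.3816i)  (-0.0149-0.0061i)·(-0.2212+0.0191i)
Y_2^0(R⁻¹ n̂) = -0.057552+0.000000i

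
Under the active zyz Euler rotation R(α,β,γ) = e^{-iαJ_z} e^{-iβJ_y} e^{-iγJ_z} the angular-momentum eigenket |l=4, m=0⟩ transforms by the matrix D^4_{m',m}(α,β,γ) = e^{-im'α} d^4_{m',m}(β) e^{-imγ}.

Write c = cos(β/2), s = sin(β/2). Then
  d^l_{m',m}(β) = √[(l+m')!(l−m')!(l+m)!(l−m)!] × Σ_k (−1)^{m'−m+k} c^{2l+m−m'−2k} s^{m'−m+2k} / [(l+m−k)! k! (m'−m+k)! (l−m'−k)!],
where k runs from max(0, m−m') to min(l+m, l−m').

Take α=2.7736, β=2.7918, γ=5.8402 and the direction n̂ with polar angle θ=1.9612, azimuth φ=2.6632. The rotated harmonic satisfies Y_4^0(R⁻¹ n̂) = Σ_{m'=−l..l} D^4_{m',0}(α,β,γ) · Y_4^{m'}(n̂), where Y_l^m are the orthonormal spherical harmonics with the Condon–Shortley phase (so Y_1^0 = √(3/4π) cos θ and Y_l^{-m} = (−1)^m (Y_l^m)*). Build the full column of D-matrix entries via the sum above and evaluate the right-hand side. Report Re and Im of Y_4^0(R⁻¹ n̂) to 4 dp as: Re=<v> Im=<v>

Re=-0.3606 Im=0.0000

Need the full column D^4_{m',0} for m'=−4..4 at α=2.7736, β=2.7918, γ=5.8402.
cos(β/2)=0.174006, sin(β/2)=0.984745
d^4_{-4,0}: single k=4 term ⇒ +0.007213;  D = +0.000712-0.007178i
d^4_{-3,0}: k∈[3..4] ⇒ +0.001802 -0.057726 = -0.055924;  D = +0.025168-0.049940i
d^4_{-2,0}: k∈[2..4] ⇒ +0.000255 -0.021809 +0.261934 = +0.240380;  D = +0.178162-0.161371i
d^4_{-1,0}: k∈[1..4] ⇒ +0.000021 -0.004088 +0.130911 -0.698787 = -0.571941;  D = +0.533651-0.205752i
d^4_{0,0}: k∈[0..4] ⇒ +0.000001 -0.000431 +0.031035 -0.441764 +0.884278 = +0.473119;  D = +0.473119+0.000000i
d^4_{1,0}: k∈[0..3] ⇒ -0.000021 +0.004088 -0.130911 +0.698787 = +0.571941;  D = -0.533651-0.205752i
d^4_{2,0}: k∈[0..2] ⇒ +0.000255 -0.021809 +0.261934 = +0.240380;  D = +0.178162+0.161371i
d^4_{3,0}: k∈[0..1] ⇒ -0.001802 +0.057726 = +0.055924;  D = -0.025168-0.049940i
d^4_{4,0}: single k=0 term ⇒ +0.007213;  D = +0.000712+0.007178i
Y_4^{m'}(θ=1.9612,φ=2.6632) and Σ D·Y over m':
  (+0.0007-0.0072i)·(-0.1088+0.3048i)  (+0.0252-0.0499i)·(+0.0509+0.3732i)  (+0.1782-0.1614i)·(+0.0023+0.0032i)  (+0.5337-0.2058i)·(-0.2936-0.1522i)  (+0.4731+0.0000i)·(-0.0646+0.0000i)  (-0.5337-0.2058i)·(+0.2936-0.1522i)  (+0.1782+0.1614i)·(+0.0023-0.0032i)  (-0.0252-0.0499i)·(-0.0509+0.3732i)  (+0.0007+0.0072i)·(-0.1088-0.3048i)
Y_4^0(R⁻¹ n̂) = -0.360615+0.000000i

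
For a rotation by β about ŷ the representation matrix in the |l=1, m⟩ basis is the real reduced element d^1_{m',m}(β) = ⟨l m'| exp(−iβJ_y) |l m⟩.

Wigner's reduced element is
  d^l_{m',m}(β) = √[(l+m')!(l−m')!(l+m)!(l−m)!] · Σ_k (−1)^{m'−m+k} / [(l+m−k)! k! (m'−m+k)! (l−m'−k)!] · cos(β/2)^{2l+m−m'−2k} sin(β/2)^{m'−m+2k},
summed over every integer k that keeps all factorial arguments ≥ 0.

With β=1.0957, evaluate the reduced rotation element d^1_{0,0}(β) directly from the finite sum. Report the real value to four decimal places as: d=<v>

d^1_{0,0}(β=1.0957) via Wigner's sum:
With c≡cos(β/2)=0.853646 and s≡sin(β/2)=0.520853, N=[1·1·1·1]^{1/2}=1.000000
Admissible k: 0..1 (factorial args all ≥0)
  k=0: (−1)^0·1.0000/(1)·0.8536^2·0.5209^0 = +0.728712
  k=1: (−1)^1·1.0000/(1)·0.8536^0·0.5209^2 = -0.271288
d^1_{0,0}(1.0957) = +0.728712 -0.271288 = +0.457424

d=0.4574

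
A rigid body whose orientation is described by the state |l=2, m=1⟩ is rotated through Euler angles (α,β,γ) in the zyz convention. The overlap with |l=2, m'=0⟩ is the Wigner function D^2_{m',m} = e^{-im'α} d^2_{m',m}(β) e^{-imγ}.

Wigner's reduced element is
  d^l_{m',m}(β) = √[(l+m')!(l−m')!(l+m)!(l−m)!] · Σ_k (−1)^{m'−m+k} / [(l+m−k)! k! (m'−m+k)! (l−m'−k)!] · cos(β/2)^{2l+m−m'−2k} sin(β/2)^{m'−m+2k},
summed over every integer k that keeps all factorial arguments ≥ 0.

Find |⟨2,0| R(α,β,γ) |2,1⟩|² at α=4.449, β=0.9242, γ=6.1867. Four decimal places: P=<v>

P=0.3468

Split into d^2_{0,1}(β=0.9242) × two z-phases.
c=cos(0.9242/2)=0.895118, s=sin(0.9242/2)=0.445829; N=√[2·2·6·1]=4.898979
Admissible k: 1..2 (factorial args all ≥0)
  k=1: (−1)^0·4.8990/(2)·0.8951^3·0.4458^1 = +0.783222
  k=2: (−1)^1·4.8990/(2)·0.8951^1·0.4458^3 = -0.194294
d^2_{0,1}(0.9242) = +0.783222 -0.194294 = +0.588928
|D^2_{0,1}|² = |d^2_{0,1}(β)|² = (+0.588928)² = 0.346836 (the z-rotation phases have unit modulus)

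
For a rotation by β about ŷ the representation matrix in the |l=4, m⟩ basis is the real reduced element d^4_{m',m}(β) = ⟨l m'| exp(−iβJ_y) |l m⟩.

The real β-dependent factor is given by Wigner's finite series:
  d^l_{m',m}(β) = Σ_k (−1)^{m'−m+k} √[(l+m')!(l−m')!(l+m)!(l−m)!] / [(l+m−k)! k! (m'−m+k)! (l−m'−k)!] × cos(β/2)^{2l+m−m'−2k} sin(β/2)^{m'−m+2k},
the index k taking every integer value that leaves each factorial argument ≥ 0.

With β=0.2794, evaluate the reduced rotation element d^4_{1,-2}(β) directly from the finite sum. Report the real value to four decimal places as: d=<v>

d^4_{1,-2}(β=0.2794) via Wigner's sum:
Half-angle: c=0.990258, s=0.139246. N=√(120·6·2·720)=1018.233765
Admissible k: 0..2 (factorial args all ≥0)
  k=0: (−1)^3·1018.2338/(72)·0.9903^5·0.1392^3 = -0.036358
  k=1: (−1)^4·1018.2338/(48)·0.9903^3·0.1392^5 = +0.001078
  k=2: (−1)^5·1018.2338/(240)·0.9903^1·0.1392^7 = -0.000004
d^4_{1,-2}(0.2794) = -0.036358 +0.001078 -0.000004 = -0.035284

d=-0.0353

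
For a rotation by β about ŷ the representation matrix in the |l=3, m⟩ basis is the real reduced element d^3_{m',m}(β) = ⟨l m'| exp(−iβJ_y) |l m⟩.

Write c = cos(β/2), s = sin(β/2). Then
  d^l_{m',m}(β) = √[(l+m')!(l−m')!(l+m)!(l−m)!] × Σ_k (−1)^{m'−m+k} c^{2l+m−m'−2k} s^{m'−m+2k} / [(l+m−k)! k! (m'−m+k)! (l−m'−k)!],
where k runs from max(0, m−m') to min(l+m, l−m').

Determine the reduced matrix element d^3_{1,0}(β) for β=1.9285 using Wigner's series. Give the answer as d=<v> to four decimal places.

d^3_{1,0}(β=1.9285) via Wigner's sum:
With c≡cos(β/2)=0.570033 and s≡sin(β/2)=0.821622, N=[24·2·6·6]^{1/2}=41.569219
k∈{0,1,2} keeps every argument non-negative
  k=0: (−1)^1·41.5692/(12)·0.5700^5·0.8216^1 = -0.171302
  k=1: (−1)^2·41.5692/(4)·0.5700^3·0.8216^3 = +1.067648
  k=2: (−1)^3·41.5692/(12)·0.5700^1·0.8216^5 = -0.739350
d^3_{1,0}(1.9285) = -0.171302 +1.067648 -0.739350 = +0.156995

d=0.1570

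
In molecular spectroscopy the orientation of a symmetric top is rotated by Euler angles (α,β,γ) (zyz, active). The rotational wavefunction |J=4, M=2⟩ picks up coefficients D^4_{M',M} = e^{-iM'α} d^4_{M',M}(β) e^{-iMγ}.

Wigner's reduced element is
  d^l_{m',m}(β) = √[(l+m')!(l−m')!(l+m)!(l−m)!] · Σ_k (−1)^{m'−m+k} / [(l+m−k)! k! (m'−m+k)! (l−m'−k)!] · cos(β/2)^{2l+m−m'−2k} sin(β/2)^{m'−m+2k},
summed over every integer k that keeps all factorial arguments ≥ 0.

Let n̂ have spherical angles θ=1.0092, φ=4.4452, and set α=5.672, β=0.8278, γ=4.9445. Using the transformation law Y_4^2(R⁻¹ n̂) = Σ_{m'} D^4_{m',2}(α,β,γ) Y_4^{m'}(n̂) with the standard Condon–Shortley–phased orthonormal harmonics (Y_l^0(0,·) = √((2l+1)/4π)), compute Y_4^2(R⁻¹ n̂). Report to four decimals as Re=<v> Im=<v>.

Need the full column D^4_{m',2} for m'=−4..4 at α=5.672, β=0.8278, γ=4.9445.
cos(β/2)=0.915559, sin(β/2)=0.402183
d^4_{-4,2}: single k=6 term ⇒ +0.018771;  D = +0.018266+0.004327i
d^4_{-3,2}: k∈[5..6] ⇒ +0.090649 -0.005831 = +0.084818;  D = +0.056372+0.063375i
d^4_{-2,2}: k∈[4..6] ⇒ +0.275761 -0.042569 +0.000685 = +0.233876;  D = +0.027021+0.232310i
d^4_{-1,2}: k∈[3..5] ⇒ +0.591860 -0.171311 +0.006611 = +0.427160;  D = -0.203061+0.375809i
d^4_{0,2}: k∈[2..4] ⇒ +0.903832 -0.465084 +0.033654 = +0.472402;  D = -0.422408+0.211507i
d^4_{1,2}: k∈[1..3] ⇒ +0.920164 -0.887789 +0.114207 = +0.146582;  D = -0.145002-0.021465i
d^4_{2,2}: k∈[0..2] ⇒ +0.493733 -1.143267 +0.275761 = -0.373774;  D = +0.271401+0.256999i
d^4_{3,2}: k∈[0..1] ⇒ -0.811508 +0.469774 = -0.341735;  D = +0.068382+0.334823i
d^4_{4,2}: single k=0 term ⇒ +0.504133;  D = +0.200824-0.462407i
Y_4^{m'}(θ=1.0092,φ=4.4452) and Σ D·Y over m':
  (+0.0183+0.0043i)·(+0.1093+0.1991i)  (+0.0564+0.0634i)·(+0.2904-0.2811i)  (+0.0270+0.2323i)·(-0.2032-0.1202i)  (-0.2031+0.3758i)·(+0.0571-0.2087i)  (-0.4224+0.2115i)·(-0.2849+0.0000i)  (-0.1450-0.0215i)·(-0.0571-0.2087i)  (+0.2714+0.2570i)·(-0.2032+0.1202i)  (+0.0684+0.3348i)·(-0.2904-0.2811i)  (+0.2008-0.4624i)·(+0.1093-0.1991i)
Y_4^2(R⁻¹ n̂) = +0.166855-0.235251i

Re=0.1669 Im=-0.2353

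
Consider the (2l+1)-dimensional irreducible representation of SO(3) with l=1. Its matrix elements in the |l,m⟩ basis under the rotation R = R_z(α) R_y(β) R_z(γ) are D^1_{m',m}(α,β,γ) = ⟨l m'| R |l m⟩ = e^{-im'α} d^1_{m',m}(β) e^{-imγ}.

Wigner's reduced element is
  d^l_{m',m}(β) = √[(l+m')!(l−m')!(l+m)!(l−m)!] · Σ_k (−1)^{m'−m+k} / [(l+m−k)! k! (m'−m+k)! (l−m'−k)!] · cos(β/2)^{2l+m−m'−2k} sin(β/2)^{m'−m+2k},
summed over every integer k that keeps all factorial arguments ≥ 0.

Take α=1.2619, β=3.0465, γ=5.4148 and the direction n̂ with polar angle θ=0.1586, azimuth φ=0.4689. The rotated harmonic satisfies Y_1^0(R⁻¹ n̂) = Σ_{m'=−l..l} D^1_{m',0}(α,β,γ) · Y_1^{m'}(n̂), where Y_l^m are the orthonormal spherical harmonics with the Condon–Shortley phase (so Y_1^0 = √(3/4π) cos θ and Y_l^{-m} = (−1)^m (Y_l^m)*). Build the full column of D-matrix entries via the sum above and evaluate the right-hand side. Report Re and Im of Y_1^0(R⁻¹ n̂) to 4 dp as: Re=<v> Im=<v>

Need the full column D^1_{m',0} for m'=−1..1 at α=1.2619, β=3.0465, γ=5.4148.
cos(β/2)=0.047528, sin(β/2)=0.998870
d^1_{-1,0}: single k=1 term ⇒ +0.067139;  D = +0.020411+0.063962i
d^1_{0,0}: k∈[0..1] ⇒ +0.002259 -0.997741 = -0.995482;  D = -0.995482+0.000000i
d^1_{1,0}: single k=0 term ⇒ -0.067139;  D = -0.020411+0.063962i
Y_1^{m'}(θ=0.1586,φ=0.4689) and Σ D·Y over m':
  (+0.0204+0.0640i)·(+0.0487-0.0247i)  (-0.9955+0.0000i)·(+0.4825+0.0000i)  (-0.0204+0.0640i)·(-0.0487-0.0247i)
Y_1^0(R⁻¹ n̂) = -0.475149+0.000000i

Re=-0.4751 Im=0.0000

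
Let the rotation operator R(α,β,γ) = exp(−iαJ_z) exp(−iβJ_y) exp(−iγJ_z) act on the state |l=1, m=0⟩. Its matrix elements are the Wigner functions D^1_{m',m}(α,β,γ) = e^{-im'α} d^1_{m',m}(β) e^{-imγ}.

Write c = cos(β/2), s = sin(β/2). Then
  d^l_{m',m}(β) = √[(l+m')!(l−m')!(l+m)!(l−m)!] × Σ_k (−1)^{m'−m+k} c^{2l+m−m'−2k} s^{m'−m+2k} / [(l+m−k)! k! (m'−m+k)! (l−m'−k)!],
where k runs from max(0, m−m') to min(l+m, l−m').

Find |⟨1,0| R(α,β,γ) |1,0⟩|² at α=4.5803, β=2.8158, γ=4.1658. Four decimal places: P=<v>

First d^1_{0,0}(β=2.8158), then the phase factors e^{-i(0)α} and e^{-i(0)γ}:
With c≡cos(β/2)=0.162177 and s≡sin(β/2)=0.986762, N=[1·1·1·1]^{1/2}=1.000000
k∈{0,1} keeps every argument non-negative
  k=0: (−1)^0·1.0000/(1)·0.1622^2·0.9868^0 = +0.026301
  k=1: (−1)^1·1.0000/(1)·0.1622^0·0.9868^2 = -0.973699
d^1_{0,0}(2.8158) = +0.026301 -0.973699 = -0.947397
|D^1_{0,0}|² = |d^1_{0,0}(β)|² = (-0.947397)² = 0.897562 (the z-rotation phases have unit modulus)

P=0.8976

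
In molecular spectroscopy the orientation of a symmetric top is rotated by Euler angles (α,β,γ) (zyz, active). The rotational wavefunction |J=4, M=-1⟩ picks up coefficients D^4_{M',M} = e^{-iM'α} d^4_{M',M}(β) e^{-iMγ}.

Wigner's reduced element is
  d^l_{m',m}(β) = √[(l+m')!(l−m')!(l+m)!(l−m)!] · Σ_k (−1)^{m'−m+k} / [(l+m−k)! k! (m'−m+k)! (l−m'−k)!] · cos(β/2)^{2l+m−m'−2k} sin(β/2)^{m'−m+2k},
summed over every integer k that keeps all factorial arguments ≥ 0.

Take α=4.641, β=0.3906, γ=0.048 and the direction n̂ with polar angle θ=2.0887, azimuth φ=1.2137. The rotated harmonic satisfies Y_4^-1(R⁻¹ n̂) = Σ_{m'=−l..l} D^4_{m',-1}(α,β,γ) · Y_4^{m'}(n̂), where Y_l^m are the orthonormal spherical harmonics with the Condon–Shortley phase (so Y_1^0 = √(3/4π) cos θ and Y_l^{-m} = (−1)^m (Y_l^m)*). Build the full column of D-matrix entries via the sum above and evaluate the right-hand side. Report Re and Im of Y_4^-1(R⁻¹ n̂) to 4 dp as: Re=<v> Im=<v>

Re=0.2521 Im=0.1206

Need the full column D^4_{m',-1} for m'=−4..4 at α=4.641, β=0.3906, γ=0.048.
cos(β/2)=0.980989, sin(β/2)=0.194061
d^4_{-4,-1}: single k=3 term ⇒ +0.049685;  D = +0.048290-0.011692i
d^4_{-3,-1}: k∈[2..3] ⇒ +0.266399 -0.017375 = +0.249024;  D = +0.041189+0.245594i
d^4_{-2,-1}: k∈[1..3] ⇒ +0.719821 -0.140845 +0.003674 = +0.582651;  D = -0.580036+0.055140i
d^4_{-1,-1}: k∈[0..3] ⇒ +0.857659 -0.503446 +0.039403 -0.000514 = +0.393102;  D = -0.009193-0.392995i
d^4_{0,-1}: k∈[0..3] ⇒ -0.758758 +0.178157 -0.006972 +0.000045 = -0.587528;  D = -0.586851-0.028191i
d^4_{1,-1}: k∈[0..3] ⇒ +0.335631 -0.039403 +0.000771 -0.000002 = +0.296997;  D = -0.035374+0.294883i
d^4_{2,-1}: k∈[0..2] ⇒ -0.093897 +0.005512 -0.000043 = -0.088428;  D = +0.086824+0.016768i
d^4_{3,-1}: k∈[0..1] ⇒ +0.017375 -0.000408 = +0.016967;  D = +0.004397-0.016387i
d^4_{4,-1}: single k=0 term ⇒ -0.001944;  D = -0.001837-0.000637i
Y_4^{m'}(θ=2.0887,φ=1.2137) and Σ D·Y over m':
  (+0.0483-0.0117i)·(+0.0358+0.2496i)  (+0.0412+0.2456i)·(+0.3568-0.1947i)  (-0.5800+0.0551i)·(-0.1366-0.1184i)  (-0.0092-0.3930i)·(+0.0914-0.2449i)  (-0.5869-0.0282i)·(-0.2380+0.0000i)  (-0.0354+0.2949i)·(-0.0914-0.2449i)  (+0.0868+0.0168i)·(-0.1366+0.1184i)  (+0.0044-0.0164i)·(-0.3568-0.1947i)  (-0.0018-0.0006i)·(+0.0358-0.2496i)
Y_4^-1(R⁻¹ n̂) = +0.252122+0.120561i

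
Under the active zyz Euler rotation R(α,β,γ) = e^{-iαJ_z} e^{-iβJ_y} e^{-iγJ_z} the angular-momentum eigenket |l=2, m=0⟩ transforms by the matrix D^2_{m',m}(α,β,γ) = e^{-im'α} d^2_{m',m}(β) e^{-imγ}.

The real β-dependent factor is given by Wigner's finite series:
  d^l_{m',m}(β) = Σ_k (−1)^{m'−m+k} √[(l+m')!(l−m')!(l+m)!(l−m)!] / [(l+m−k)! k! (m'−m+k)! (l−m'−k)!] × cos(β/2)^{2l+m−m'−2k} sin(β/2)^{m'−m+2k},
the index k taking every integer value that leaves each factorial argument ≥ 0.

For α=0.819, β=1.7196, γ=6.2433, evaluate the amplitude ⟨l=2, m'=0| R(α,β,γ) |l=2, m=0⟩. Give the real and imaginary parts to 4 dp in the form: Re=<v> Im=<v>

Split into d^2_{0,0}(β=1.7196) × two z-phases.
Half-angle: c=0.652589, s=0.757712. N=√(2·2·2·2)=4.000000
The bounds max(0,m−m')=0 and min(l+m,l−m')=2 give 3 terms
  k=0: (−1)^0·4.0000/(4)·0.6526^4·0.7577^0 = +0.181367
  k=1: (−1)^1·4.0000/(1)·0.6526^2·0.7577^2 = -0.978020
  k=2: (−1)^2·4.0000/(4)·0.6526^0·0.7577^4 = +0.329622
d^2_{0,0}(1.7196) = +0.181367 -0.978020 +0.329622 = -0.467031
Attach z-rotation phases: D = e^{-i(0)(0.819)}·(-0.467031)·e^{-i(0)(6.2433)} = -0.467031+0.000000i

Re=-0.4670 Im=0.0000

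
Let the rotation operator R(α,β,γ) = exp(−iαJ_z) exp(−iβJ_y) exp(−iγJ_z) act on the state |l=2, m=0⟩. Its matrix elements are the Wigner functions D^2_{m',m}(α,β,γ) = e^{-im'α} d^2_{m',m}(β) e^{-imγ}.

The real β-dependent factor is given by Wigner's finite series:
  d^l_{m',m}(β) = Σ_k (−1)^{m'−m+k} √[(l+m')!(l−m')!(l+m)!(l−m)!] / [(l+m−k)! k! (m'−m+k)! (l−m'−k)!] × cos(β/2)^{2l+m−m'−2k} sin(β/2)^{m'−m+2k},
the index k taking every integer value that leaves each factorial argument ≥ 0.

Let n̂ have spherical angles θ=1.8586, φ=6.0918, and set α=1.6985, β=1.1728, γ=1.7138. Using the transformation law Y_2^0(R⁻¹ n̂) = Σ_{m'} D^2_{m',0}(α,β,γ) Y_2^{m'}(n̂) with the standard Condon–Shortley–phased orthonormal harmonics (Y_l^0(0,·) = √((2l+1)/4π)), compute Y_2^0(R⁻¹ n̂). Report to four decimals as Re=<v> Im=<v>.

Need the full column D^2_{m',0} for m'=−2..2 at α=1.6985, β=1.1728, γ=1.7138.
cos(β/2)=0.832938, sin(β/2)=0.553366
d^2_{-2,0}: single k=2 term ⇒ +0.520387;  D = -0.503506-0.131470i
d^2_{-1,0}: k∈[1..2] ⇒ +0.783297 -0.345721 = +0.437576;  D = -0.055728+0.434013i
d^2_{0,0}: k∈[0..2] ⇒ +0.481339 -0.849788 +0.093767 = -0.274682;  D = -0.274682+0.000000i
d^2_{1,0}: k∈[0..1] ⇒ -0.783297 +0.345721 = -0.437576;  D = +0.055728+0.434013i
d^2_{2,0}: single k=0 term ⇒ +0.520387;  D = -0.503506+0.131470i
Y_2^{m'}(θ=1.8586,φ=6.0918) and Σ D·Y over m':
  (-0.5035-0.1315i)·(+0.3295+0.1326i)  (-0.0557+0.4340i)·(-0.2064-0.0400i)  (-0.2747+0.0000i)·(-0.2392+0.0000i)  (+0.0557+0.4340i)·(+0.2064-0.0400i)  (-0.5035+0.1315i)·(+0.3295-0.1326i)
Y_2^0(R⁻¹ n̂) = -0.173465+0.000000i

Re=-0.1735 Im=0.0000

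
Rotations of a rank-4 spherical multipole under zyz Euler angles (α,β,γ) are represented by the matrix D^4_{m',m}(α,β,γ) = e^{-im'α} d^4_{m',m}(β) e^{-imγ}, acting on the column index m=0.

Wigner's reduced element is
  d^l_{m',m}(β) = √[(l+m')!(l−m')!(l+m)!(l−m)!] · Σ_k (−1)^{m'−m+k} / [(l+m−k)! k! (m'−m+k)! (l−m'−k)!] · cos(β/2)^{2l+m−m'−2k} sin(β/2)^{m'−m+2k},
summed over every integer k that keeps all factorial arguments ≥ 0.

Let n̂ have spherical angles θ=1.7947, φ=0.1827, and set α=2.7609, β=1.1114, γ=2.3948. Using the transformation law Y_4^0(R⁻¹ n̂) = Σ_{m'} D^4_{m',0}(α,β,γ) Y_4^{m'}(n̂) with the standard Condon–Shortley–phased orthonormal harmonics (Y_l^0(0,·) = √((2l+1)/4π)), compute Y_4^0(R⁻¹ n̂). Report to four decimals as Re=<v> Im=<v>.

Need the full column D^4_{m',0} for m'=−4..4 at α=2.7609, β=1.1114, γ=2.3948.
cos(β/2)=0.849531, sin(β/2)=0.527538
d^4_{-4,0}: single k=4 term ⇒ +0.337506;  D = +0.016203-0.337117i
d^4_{-3,0}: k∈[3..4] ⇒ +0.768639 -0.296395 = +0.472244;  D = -0.196314+0.429506i
d^4_{-2,0}: k∈[2..4] ⇒ +0.992443 -1.020523 +0.147572 = +0.119491;  D = +0.086497-0.082440i
d^4_{-1,0}: k∈[1..4] ⇒ +0.753399 -1.743110 +0.672162 -0.043199 = -0.360749;  D = +0.334922-0.134041i
d^4_{0,0}: k∈[0..4] ⇒ +0.271291 -1.673802 +1.452230 -0.248887 +0.005998 = -0.193169;  D = -0.193169+0.000000i
d^4_{1,0}: k∈[0..3] ⇒ -0.753399 +1.743110 -0.672162 +0.043199 = +0.360749;  D = -0.334922-0.134041i
d^4_{2,0}: k∈[0..2] ⇒ +0.992443 -1.020523 +0.147572 = +0.119491;  D = +0.086497+0.082440i
d^4_{3,0}: k∈[0..1] ⇒ -0.768639 +0.296395 = -0.472244;  D = +0.196314+0.429506i
d^4_{4,0}: single k=0 term ⇒ +0.337506;  D = +0.016203+0.337117i
Y_4^{m'}(θ=1.7947,φ=0.1827) and Σ D·Y over m':
  (+0.0162-0.3371i)·(+0.2978-0.2670i)  (-0.1963+0.4295i)·(-0.2199+0.1342i)  (+0.0865-0.0824i)·(-0.1945+0.0744i)  (+0.3349-0.1340i)·(+0.2674-0.0494i)  (-0.1932+0.0000i)·(+0.1699+0.0000i)  (-0.3349-0.1340i)·(-0.2674-0.0494i)  (+0.0865+0.0824i)·(-0.1945-0.0744i)  (+0.1963+0.4295i)·(+0.2199+0.1342i)  (+0.0162+0.3371i)·(+0.2978+0.2670i)
Y_4^0(R⁻¹ n̂) = -0.087661-0.000000i

Re=-0.0877 Im=0.0000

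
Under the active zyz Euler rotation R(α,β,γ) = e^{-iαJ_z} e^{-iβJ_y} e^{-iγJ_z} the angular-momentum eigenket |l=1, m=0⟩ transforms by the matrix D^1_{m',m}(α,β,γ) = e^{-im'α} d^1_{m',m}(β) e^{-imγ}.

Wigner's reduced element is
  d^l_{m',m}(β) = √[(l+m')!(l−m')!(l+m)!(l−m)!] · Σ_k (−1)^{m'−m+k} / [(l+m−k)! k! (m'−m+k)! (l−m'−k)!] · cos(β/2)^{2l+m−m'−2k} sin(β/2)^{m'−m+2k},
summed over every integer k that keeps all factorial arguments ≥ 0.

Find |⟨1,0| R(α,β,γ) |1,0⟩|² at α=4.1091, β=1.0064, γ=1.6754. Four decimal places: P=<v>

D^1_{0,0}(4.1091,1.0064,1.6754) = e^{-i·0·4.1091}·d^1_{0,0}(1.0064)·e^{-i·0·1.6754}. Compute d first:
Half-angle: c=0.876044, s=0.482231. N=√(1·1·1·1)=1.000000
Admissible k: 0..1 (factorial args all ≥0)
  k=0: (−1)^0·1.0000/(1)·0.8760^2·0.4822^0 = +0.767453
  k=1: (−1)^1·1.0000/(1)·0.8760^0·0.4822^2 = -0.232547
d^1_{0,0}(1.0064) = +0.767453 -0.232547 = +0.534906
|D^1_{0,0}|² = |d^1_{0,0}(β)|² = (+0.534906)² = 0.286124 (the z-rotation phases have unit modulus)

P=0.2861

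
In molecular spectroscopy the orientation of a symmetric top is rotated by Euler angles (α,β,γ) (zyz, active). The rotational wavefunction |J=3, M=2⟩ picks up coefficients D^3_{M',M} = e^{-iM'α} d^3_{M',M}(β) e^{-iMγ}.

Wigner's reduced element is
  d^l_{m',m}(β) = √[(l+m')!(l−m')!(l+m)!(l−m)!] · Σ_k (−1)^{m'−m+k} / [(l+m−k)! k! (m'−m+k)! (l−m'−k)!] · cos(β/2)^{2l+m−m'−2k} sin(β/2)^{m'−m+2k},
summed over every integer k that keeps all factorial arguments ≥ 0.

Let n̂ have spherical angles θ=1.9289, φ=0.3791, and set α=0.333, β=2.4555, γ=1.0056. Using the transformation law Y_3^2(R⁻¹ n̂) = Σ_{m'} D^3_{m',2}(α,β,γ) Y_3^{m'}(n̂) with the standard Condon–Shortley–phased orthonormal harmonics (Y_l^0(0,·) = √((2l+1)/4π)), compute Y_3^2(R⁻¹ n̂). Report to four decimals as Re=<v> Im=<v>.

Need the full column D^3_{m',2} for m'=−3..3 at α=0.333, β=2.4555, γ=1.0056.
cos(β/2)=0.336357, sin(β/2)=0.941734
d^3_{-3,2}: single k=5 term ⇒ +0.610266;  D = +0.323439-0.517505i
d^3_{-2,2}: k∈[4..5] ⇒ +0.444924 -0.697542 = -0.252618;  D = -0.056508+0.246217i
d^3_{-1,2}: k∈[3..4] ⇒ +0.201010 -0.787849 = -0.586839;  D = +0.062908+0.583458i
d^3_{0,2}: k∈[2..3] ⇒ +0.062176 -0.487390 = -0.425214;  D = +0.181271+0.384640i
d^3_{1,2}: k∈[1..2] ⇒ +0.012821 -0.201010 = -0.188189;  D = +0.131464+0.134656i
d^3_{2,2}: k∈[0..1] ⇒ +0.001448 -0.056759 = -0.055310;  D = +0.049453+0.024772i
d^3_{3,2}: single k=0 term ⇒ -0.009931;  D = +0.009846+0.001301i
Y_3^{m'}(θ=1.9289,φ=0.3791) and Σ D·Y over m':
  (+0.3234-0.5175i)·(+0.1440-0.3110i)  (-0.0565+0.2462i)·(-0.2281+0.2160i)  (+0.0629+0.5835i)·(-0.1085+0.0432i)  (+0.1813+0.3846i)·(+0.3121+0.0000i)  (+0.1315+0.1347i)·(+0.1085+0.0432i)  (+0.0495+0.0248i)·(-0.2281-0.2160i)  (+0.0098+0.0013i)·(-0.1440-0.3110i)
Y_3^2(R⁻¹ n̂) = -0.128678-0.183330i

Re=-0.1287 Im=-0.1833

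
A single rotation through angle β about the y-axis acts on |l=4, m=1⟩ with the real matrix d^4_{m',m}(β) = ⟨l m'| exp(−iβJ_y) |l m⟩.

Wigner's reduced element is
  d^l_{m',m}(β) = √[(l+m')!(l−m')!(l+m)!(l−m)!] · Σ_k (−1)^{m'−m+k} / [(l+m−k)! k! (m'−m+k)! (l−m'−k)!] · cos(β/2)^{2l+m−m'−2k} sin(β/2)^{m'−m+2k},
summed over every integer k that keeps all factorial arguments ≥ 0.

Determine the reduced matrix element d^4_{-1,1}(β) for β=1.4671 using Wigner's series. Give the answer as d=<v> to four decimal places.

d^4_{-1,1}(β=1.4671) via Wigner's sum:
c=cos(1.4671/2)=0.742802, s=sin(1.4671/2)=0.669511; N=√[6·120·120·6]=720.000000
k: max(0,(1)−(-1))=2 … min(4+(1),4−(-1))=5
  k=2: (−1)^0·720.0000/(72)·0.7428^6·0.6695^2 = +0.752930
  k=3: (−1)^1·720.0000/(24)·0.7428^4·0.6695^4 = -1.835036
  k=4: (−1)^2·720.0000/(48)·0.7428^2·0.6695^6 = +0.745390
  k=5: (−1)^3·720.0000/(720)·0.7428^0·0.6695^8 = -0.040370
d^4_{-1,1}(1.4671) = +0.752930 -1.835036 +0.745390 -0.040370 = -0.377087

d=-0.3771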